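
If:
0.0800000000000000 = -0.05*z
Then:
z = -1.60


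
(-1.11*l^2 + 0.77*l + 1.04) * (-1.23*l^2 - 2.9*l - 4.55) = 1.3653*l^4 + 2.2719*l^3 + 1.5383*l^2 - 6.5195*l - 4.732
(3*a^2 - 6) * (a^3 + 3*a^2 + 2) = 3*a^5 + 9*a^4 - 6*a^3 - 12*a^2 - 12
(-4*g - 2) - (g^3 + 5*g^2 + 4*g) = -g^3 - 5*g^2 - 8*g - 2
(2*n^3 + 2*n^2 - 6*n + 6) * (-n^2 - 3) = -2*n^5 - 2*n^4 - 12*n^2 + 18*n - 18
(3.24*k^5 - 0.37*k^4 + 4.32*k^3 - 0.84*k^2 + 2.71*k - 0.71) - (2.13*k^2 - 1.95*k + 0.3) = 3.24*k^5 - 0.37*k^4 + 4.32*k^3 - 2.97*k^2 + 4.66*k - 1.01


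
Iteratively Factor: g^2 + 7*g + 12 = (g + 4)*(g + 3)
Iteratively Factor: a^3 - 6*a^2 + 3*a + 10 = (a - 2)*(a^2 - 4*a - 5) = (a - 5)*(a - 2)*(a + 1)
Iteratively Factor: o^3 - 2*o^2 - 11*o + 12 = (o - 4)*(o^2 + 2*o - 3) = (o - 4)*(o + 3)*(o - 1)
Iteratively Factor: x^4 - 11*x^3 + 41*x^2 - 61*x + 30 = (x - 2)*(x^3 - 9*x^2 + 23*x - 15) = (x - 2)*(x - 1)*(x^2 - 8*x + 15) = (x - 3)*(x - 2)*(x - 1)*(x - 5)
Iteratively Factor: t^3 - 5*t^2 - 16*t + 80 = (t + 4)*(t^2 - 9*t + 20) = (t - 5)*(t + 4)*(t - 4)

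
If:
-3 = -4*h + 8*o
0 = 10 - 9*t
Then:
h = 2*o + 3/4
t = 10/9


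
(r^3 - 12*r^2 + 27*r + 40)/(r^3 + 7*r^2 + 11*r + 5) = (r^2 - 13*r + 40)/(r^2 + 6*r + 5)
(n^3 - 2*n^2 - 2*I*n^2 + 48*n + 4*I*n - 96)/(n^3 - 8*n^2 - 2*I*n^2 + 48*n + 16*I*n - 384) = (n - 2)/(n - 8)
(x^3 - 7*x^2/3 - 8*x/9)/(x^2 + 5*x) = (9*x^2 - 21*x - 8)/(9*(x + 5))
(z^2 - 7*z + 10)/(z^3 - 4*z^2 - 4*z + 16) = (z - 5)/(z^2 - 2*z - 8)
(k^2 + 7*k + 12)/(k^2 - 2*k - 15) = (k + 4)/(k - 5)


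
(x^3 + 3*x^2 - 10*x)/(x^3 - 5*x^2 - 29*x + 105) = x*(x - 2)/(x^2 - 10*x + 21)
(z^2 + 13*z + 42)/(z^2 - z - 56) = (z + 6)/(z - 8)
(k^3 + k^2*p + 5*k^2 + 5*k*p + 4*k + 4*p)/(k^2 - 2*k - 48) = (k^3 + k^2*p + 5*k^2 + 5*k*p + 4*k + 4*p)/(k^2 - 2*k - 48)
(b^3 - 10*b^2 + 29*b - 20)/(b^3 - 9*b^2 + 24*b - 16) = (b - 5)/(b - 4)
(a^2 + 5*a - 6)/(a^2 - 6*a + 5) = (a + 6)/(a - 5)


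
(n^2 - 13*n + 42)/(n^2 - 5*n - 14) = (n - 6)/(n + 2)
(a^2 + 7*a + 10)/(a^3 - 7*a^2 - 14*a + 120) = (a^2 + 7*a + 10)/(a^3 - 7*a^2 - 14*a + 120)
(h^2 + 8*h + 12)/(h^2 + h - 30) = (h + 2)/(h - 5)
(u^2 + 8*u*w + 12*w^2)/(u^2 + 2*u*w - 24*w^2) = (u + 2*w)/(u - 4*w)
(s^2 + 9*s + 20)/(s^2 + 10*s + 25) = (s + 4)/(s + 5)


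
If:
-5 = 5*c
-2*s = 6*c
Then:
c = -1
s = 3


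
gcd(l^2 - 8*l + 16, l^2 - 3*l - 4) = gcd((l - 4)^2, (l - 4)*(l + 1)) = l - 4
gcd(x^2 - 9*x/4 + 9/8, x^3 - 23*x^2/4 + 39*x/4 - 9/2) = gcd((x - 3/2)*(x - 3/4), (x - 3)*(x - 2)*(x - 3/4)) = x - 3/4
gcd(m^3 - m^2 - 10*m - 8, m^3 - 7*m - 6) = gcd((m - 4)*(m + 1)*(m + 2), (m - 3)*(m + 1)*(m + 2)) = m^2 + 3*m + 2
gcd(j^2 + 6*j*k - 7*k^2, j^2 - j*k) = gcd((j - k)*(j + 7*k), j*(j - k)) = j - k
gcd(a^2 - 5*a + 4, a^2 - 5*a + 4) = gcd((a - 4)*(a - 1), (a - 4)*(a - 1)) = a^2 - 5*a + 4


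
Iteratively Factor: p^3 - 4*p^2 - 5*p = (p - 5)*(p^2 + p) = (p - 5)*(p + 1)*(p)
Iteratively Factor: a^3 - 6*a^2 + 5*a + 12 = (a + 1)*(a^2 - 7*a + 12) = (a - 3)*(a + 1)*(a - 4)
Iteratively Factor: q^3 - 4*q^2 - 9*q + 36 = (q + 3)*(q^2 - 7*q + 12) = (q - 3)*(q + 3)*(q - 4)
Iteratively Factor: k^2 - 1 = (k + 1)*(k - 1)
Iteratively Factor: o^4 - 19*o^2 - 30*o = (o + 2)*(o^3 - 2*o^2 - 15*o) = o*(o + 2)*(o^2 - 2*o - 15) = o*(o + 2)*(o + 3)*(o - 5)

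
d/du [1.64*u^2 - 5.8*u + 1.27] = 3.28*u - 5.8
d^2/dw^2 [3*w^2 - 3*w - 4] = 6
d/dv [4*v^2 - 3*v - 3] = 8*v - 3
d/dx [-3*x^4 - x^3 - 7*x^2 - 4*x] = -12*x^3 - 3*x^2 - 14*x - 4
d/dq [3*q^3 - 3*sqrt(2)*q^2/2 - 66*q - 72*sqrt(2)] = 9*q^2 - 3*sqrt(2)*q - 66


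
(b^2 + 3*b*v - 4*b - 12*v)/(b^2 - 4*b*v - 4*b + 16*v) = (-b - 3*v)/(-b + 4*v)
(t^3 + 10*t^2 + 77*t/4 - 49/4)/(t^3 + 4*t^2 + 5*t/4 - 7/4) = (t + 7)/(t + 1)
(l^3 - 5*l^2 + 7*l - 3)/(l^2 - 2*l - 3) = (l^2 - 2*l + 1)/(l + 1)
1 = 1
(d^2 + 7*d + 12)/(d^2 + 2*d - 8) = (d + 3)/(d - 2)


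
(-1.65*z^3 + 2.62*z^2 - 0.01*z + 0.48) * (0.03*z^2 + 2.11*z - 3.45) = -0.0495*z^5 - 3.4029*z^4 + 11.2204*z^3 - 9.0457*z^2 + 1.0473*z - 1.656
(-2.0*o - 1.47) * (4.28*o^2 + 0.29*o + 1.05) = -8.56*o^3 - 6.8716*o^2 - 2.5263*o - 1.5435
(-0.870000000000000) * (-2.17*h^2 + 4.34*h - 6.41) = 1.8879*h^2 - 3.7758*h + 5.5767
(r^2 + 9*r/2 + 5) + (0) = r^2 + 9*r/2 + 5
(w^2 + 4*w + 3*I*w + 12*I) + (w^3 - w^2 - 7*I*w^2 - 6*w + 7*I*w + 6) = w^3 - 7*I*w^2 - 2*w + 10*I*w + 6 + 12*I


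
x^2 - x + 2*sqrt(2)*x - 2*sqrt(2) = (x - 1)*(x + 2*sqrt(2))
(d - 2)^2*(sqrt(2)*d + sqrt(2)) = sqrt(2)*d^3 - 3*sqrt(2)*d^2 + 4*sqrt(2)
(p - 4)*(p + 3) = p^2 - p - 12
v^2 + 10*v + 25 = (v + 5)^2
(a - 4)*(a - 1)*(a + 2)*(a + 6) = a^4 + 3*a^3 - 24*a^2 - 28*a + 48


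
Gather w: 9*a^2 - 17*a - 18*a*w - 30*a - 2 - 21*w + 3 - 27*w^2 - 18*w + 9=9*a^2 - 47*a - 27*w^2 + w*(-18*a - 39) + 10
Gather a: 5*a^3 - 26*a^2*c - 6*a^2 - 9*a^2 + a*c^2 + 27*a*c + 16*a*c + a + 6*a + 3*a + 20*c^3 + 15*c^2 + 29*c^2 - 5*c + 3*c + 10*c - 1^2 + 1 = 5*a^3 + a^2*(-26*c - 15) + a*(c^2 + 43*c + 10) + 20*c^3 + 44*c^2 + 8*c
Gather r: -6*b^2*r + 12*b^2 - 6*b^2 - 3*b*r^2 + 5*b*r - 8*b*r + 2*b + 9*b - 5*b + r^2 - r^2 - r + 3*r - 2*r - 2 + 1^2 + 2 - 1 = 6*b^2 - 3*b*r^2 + 6*b + r*(-6*b^2 - 3*b)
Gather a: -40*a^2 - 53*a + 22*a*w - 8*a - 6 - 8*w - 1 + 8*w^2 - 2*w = -40*a^2 + a*(22*w - 61) + 8*w^2 - 10*w - 7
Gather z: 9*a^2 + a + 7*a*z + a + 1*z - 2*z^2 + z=9*a^2 + 2*a - 2*z^2 + z*(7*a + 2)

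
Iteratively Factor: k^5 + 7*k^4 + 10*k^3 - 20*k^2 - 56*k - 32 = (k + 2)*(k^4 + 5*k^3 - 20*k - 16) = (k + 1)*(k + 2)*(k^3 + 4*k^2 - 4*k - 16) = (k + 1)*(k + 2)^2*(k^2 + 2*k - 8) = (k + 1)*(k + 2)^2*(k + 4)*(k - 2)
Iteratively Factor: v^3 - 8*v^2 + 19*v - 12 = (v - 3)*(v^2 - 5*v + 4) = (v - 4)*(v - 3)*(v - 1)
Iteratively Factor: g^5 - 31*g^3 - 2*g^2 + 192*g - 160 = (g + 4)*(g^4 - 4*g^3 - 15*g^2 + 58*g - 40) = (g + 4)^2*(g^3 - 8*g^2 + 17*g - 10) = (g - 5)*(g + 4)^2*(g^2 - 3*g + 2) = (g - 5)*(g - 2)*(g + 4)^2*(g - 1)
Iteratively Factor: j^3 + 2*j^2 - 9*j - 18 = (j + 3)*(j^2 - j - 6) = (j + 2)*(j + 3)*(j - 3)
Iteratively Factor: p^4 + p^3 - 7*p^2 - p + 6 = (p + 3)*(p^3 - 2*p^2 - p + 2) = (p + 1)*(p + 3)*(p^2 - 3*p + 2) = (p - 1)*(p + 1)*(p + 3)*(p - 2)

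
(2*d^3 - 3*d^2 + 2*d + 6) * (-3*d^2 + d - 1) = -6*d^5 + 11*d^4 - 11*d^3 - 13*d^2 + 4*d - 6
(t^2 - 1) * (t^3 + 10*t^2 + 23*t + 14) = t^5 + 10*t^4 + 22*t^3 + 4*t^2 - 23*t - 14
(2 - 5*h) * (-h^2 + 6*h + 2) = 5*h^3 - 32*h^2 + 2*h + 4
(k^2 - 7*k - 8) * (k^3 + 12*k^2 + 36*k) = k^5 + 5*k^4 - 56*k^3 - 348*k^2 - 288*k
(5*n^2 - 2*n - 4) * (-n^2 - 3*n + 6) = -5*n^4 - 13*n^3 + 40*n^2 - 24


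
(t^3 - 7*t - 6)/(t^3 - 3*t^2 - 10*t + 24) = (t^3 - 7*t - 6)/(t^3 - 3*t^2 - 10*t + 24)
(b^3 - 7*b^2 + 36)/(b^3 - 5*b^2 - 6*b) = (b^2 - b - 6)/(b*(b + 1))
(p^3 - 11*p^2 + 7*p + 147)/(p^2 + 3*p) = p - 14 + 49/p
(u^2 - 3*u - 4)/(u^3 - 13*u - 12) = 1/(u + 3)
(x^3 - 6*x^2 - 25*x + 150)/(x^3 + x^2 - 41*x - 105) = (x^2 - 11*x + 30)/(x^2 - 4*x - 21)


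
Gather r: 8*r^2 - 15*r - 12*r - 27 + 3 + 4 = 8*r^2 - 27*r - 20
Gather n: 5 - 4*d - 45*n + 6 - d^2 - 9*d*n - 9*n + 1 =-d^2 - 4*d + n*(-9*d - 54) + 12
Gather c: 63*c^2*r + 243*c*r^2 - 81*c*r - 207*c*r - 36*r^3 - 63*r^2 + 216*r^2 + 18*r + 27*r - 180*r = 63*c^2*r + c*(243*r^2 - 288*r) - 36*r^3 + 153*r^2 - 135*r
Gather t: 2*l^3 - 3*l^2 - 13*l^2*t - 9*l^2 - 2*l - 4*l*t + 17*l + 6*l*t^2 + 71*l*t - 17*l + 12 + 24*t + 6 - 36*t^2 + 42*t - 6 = 2*l^3 - 12*l^2 - 2*l + t^2*(6*l - 36) + t*(-13*l^2 + 67*l + 66) + 12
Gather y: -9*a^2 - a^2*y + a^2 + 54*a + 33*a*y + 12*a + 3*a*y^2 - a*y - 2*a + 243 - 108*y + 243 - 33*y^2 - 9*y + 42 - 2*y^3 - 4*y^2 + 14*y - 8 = -8*a^2 + 64*a - 2*y^3 + y^2*(3*a - 37) + y*(-a^2 + 32*a - 103) + 520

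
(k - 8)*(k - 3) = k^2 - 11*k + 24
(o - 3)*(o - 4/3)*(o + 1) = o^3 - 10*o^2/3 - o/3 + 4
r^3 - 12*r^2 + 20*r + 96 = (r - 8)*(r - 6)*(r + 2)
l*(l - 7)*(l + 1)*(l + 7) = l^4 + l^3 - 49*l^2 - 49*l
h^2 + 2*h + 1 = (h + 1)^2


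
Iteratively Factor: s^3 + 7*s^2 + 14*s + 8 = (s + 2)*(s^2 + 5*s + 4) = (s + 1)*(s + 2)*(s + 4)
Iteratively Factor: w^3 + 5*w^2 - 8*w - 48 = (w + 4)*(w^2 + w - 12) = (w - 3)*(w + 4)*(w + 4)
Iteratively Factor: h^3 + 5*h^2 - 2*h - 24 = (h - 2)*(h^2 + 7*h + 12) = (h - 2)*(h + 3)*(h + 4)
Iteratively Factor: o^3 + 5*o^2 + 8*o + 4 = (o + 2)*(o^2 + 3*o + 2) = (o + 2)^2*(o + 1)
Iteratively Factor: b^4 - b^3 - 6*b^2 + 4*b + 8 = (b + 2)*(b^3 - 3*b^2 + 4) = (b - 2)*(b + 2)*(b^2 - b - 2) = (b - 2)^2*(b + 2)*(b + 1)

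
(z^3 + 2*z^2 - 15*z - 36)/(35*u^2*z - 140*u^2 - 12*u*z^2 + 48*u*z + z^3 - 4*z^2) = (z^2 + 6*z + 9)/(35*u^2 - 12*u*z + z^2)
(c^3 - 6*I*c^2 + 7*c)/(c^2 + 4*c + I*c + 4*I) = c*(c - 7*I)/(c + 4)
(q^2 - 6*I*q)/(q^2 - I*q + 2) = q*(q - 6*I)/(q^2 - I*q + 2)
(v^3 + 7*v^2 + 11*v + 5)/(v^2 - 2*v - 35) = (v^2 + 2*v + 1)/(v - 7)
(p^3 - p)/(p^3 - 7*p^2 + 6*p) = (p + 1)/(p - 6)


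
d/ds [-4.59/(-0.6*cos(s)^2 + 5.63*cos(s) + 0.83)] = (5.508*cos(s) - 25.8417)*sin(s)/(-0.6*cos(s)^2 + 5.63*cos(s) + 0.83)^2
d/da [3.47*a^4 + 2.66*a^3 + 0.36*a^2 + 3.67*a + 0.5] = 13.88*a^3 + 7.98*a^2 + 0.72*a + 3.67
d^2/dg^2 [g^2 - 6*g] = 2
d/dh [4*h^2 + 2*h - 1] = 8*h + 2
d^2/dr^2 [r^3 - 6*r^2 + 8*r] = 6*r - 12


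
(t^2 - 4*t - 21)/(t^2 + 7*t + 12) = (t - 7)/(t + 4)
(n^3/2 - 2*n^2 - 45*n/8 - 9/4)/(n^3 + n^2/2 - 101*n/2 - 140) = (4*n^3 - 16*n^2 - 45*n - 18)/(4*(2*n^3 + n^2 - 101*n - 280))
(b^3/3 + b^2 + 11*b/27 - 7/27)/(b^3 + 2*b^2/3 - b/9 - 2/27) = (3*b^2 + 10*b + 7)/(9*b^2 + 9*b + 2)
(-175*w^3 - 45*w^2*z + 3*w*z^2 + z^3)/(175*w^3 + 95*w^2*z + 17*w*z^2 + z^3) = (-7*w + z)/(7*w + z)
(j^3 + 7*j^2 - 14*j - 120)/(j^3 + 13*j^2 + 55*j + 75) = (j^2 + 2*j - 24)/(j^2 + 8*j + 15)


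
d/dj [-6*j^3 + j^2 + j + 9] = -18*j^2 + 2*j + 1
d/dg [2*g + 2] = 2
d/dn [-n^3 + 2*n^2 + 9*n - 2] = -3*n^2 + 4*n + 9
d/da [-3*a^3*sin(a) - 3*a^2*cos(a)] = -3*a*(a^2*cos(a) + 2*a*sin(a) + 2*cos(a))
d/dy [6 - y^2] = -2*y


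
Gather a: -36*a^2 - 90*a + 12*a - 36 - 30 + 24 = -36*a^2 - 78*a - 42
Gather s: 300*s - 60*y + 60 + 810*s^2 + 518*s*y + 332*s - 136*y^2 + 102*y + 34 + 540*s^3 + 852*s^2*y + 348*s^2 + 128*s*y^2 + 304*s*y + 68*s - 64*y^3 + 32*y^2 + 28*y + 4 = 540*s^3 + s^2*(852*y + 1158) + s*(128*y^2 + 822*y + 700) - 64*y^3 - 104*y^2 + 70*y + 98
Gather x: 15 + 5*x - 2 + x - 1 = 6*x + 12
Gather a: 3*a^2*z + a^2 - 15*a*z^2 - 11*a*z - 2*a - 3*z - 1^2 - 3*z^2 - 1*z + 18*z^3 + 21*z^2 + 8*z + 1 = a^2*(3*z + 1) + a*(-15*z^2 - 11*z - 2) + 18*z^3 + 18*z^2 + 4*z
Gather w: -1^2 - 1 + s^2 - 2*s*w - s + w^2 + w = s^2 - s + w^2 + w*(1 - 2*s) - 2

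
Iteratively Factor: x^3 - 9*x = (x - 3)*(x^2 + 3*x) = (x - 3)*(x + 3)*(x)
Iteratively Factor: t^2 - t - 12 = (t + 3)*(t - 4)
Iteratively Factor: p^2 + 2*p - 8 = (p - 2)*(p + 4)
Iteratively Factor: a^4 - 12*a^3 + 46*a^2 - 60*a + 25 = (a - 1)*(a^3 - 11*a^2 + 35*a - 25) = (a - 5)*(a - 1)*(a^2 - 6*a + 5) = (a - 5)*(a - 1)^2*(a - 5)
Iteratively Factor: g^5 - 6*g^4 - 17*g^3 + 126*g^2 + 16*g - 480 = (g + 4)*(g^4 - 10*g^3 + 23*g^2 + 34*g - 120) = (g - 5)*(g + 4)*(g^3 - 5*g^2 - 2*g + 24) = (g - 5)*(g - 4)*(g + 4)*(g^2 - g - 6) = (g - 5)*(g - 4)*(g - 3)*(g + 4)*(g + 2)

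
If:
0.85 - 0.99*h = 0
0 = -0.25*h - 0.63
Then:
No Solution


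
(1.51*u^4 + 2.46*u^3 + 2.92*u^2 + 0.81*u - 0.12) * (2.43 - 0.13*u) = -0.1963*u^5 + 3.3495*u^4 + 5.5982*u^3 + 6.9903*u^2 + 1.9839*u - 0.2916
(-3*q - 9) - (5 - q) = -2*q - 14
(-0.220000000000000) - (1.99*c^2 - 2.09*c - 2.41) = -1.99*c^2 + 2.09*c + 2.19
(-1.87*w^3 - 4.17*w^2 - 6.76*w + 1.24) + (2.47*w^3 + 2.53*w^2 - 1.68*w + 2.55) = 0.6*w^3 - 1.64*w^2 - 8.44*w + 3.79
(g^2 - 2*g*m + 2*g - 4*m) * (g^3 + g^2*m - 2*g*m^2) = g^5 - g^4*m + 2*g^4 - 4*g^3*m^2 - 2*g^3*m + 4*g^2*m^3 - 8*g^2*m^2 + 8*g*m^3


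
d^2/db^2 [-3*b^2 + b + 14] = -6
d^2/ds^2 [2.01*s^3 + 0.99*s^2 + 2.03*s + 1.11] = 12.06*s + 1.98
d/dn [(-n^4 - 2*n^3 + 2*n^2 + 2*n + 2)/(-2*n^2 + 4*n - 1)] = 2*(2*n^5 - 4*n^4 - 6*n^3 + 9*n^2 + 2*n - 5)/(4*n^4 - 16*n^3 + 20*n^2 - 8*n + 1)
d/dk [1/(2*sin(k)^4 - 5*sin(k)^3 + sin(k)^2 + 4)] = (-8*sin(k)^2 + 15*sin(k) - 2)*sin(k)*cos(k)/(2*sin(k)^4 - 5*sin(k)^3 + sin(k)^2 + 4)^2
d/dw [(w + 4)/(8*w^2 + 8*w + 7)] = (8*w^2 + 8*w - 8*(w + 4)*(2*w + 1) + 7)/(8*w^2 + 8*w + 7)^2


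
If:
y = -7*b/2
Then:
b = -2*y/7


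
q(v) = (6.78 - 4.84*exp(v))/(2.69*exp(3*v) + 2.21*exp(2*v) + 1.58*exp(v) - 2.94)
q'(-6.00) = 0.00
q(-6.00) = -2.31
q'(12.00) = 0.00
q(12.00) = 0.00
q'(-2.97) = 0.01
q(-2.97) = -2.29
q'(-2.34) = 0.00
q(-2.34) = -2.28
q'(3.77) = 0.00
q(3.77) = -0.00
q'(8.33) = 0.00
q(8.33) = -0.00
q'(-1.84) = -0.05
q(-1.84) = -2.29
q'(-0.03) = -4.27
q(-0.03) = 0.66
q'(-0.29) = -66.38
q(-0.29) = 5.21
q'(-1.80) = -0.06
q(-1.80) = -2.29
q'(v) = (6.78 - 4.84*exp(v))*(-8.07*exp(3*v) - 4.42*exp(2*v) - 1.58*exp(v))/(2.69*exp(3*v) + 2.21*exp(2*v) + 1.58*exp(v) - 2.94)^2 - 4.84*exp(v)/(2.69*exp(3*v) + 2.21*exp(2*v) + 1.58*exp(v) - 2.94)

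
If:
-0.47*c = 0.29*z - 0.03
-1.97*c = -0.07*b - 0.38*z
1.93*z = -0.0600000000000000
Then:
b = 2.50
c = 0.08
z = -0.03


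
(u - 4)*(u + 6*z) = u^2 + 6*u*z - 4*u - 24*z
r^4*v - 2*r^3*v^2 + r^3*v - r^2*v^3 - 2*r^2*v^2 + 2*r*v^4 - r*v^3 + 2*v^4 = (r - 2*v)*(r - v)*(r + v)*(r*v + v)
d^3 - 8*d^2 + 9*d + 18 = (d - 6)*(d - 3)*(d + 1)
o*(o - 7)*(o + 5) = o^3 - 2*o^2 - 35*o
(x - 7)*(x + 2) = x^2 - 5*x - 14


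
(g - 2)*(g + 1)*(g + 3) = g^3 + 2*g^2 - 5*g - 6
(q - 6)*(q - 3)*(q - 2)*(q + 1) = q^4 - 10*q^3 + 25*q^2 - 36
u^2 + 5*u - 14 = (u - 2)*(u + 7)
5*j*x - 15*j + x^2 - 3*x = (5*j + x)*(x - 3)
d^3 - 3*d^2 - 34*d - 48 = (d - 8)*(d + 2)*(d + 3)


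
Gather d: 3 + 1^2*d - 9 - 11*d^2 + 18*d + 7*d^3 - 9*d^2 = 7*d^3 - 20*d^2 + 19*d - 6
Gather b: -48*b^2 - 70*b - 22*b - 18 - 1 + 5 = -48*b^2 - 92*b - 14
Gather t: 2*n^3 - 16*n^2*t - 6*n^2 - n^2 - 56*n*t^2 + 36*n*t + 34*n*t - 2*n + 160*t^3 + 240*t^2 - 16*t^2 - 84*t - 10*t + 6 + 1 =2*n^3 - 7*n^2 - 2*n + 160*t^3 + t^2*(224 - 56*n) + t*(-16*n^2 + 70*n - 94) + 7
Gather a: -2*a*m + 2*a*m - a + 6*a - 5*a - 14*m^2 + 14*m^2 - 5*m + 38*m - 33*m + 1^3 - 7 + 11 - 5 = 0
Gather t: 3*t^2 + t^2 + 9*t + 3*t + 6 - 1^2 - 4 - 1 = 4*t^2 + 12*t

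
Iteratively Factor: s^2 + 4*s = (s)*(s + 4)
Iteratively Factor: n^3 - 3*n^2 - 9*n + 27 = (n - 3)*(n^2 - 9) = (n - 3)^2*(n + 3)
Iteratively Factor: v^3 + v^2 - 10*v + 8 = (v - 2)*(v^2 + 3*v - 4) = (v - 2)*(v - 1)*(v + 4)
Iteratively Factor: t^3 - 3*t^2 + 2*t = (t)*(t^2 - 3*t + 2) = t*(t - 2)*(t - 1)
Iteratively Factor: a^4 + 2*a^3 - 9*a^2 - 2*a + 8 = (a + 4)*(a^3 - 2*a^2 - a + 2) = (a - 2)*(a + 4)*(a^2 - 1) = (a - 2)*(a - 1)*(a + 4)*(a + 1)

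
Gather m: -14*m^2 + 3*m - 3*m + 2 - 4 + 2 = -14*m^2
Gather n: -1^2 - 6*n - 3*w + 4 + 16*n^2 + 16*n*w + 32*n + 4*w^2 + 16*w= 16*n^2 + n*(16*w + 26) + 4*w^2 + 13*w + 3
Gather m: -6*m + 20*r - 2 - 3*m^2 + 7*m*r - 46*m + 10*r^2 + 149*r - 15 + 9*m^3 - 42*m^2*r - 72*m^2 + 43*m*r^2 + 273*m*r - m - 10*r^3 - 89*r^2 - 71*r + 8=9*m^3 + m^2*(-42*r - 75) + m*(43*r^2 + 280*r - 53) - 10*r^3 - 79*r^2 + 98*r - 9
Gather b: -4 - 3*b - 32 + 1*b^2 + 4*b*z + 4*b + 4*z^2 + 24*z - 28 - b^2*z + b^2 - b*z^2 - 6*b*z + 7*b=b^2*(2 - z) + b*(-z^2 - 2*z + 8) + 4*z^2 + 24*z - 64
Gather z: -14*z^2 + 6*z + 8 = -14*z^2 + 6*z + 8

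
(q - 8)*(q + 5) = q^2 - 3*q - 40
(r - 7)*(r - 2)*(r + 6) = r^3 - 3*r^2 - 40*r + 84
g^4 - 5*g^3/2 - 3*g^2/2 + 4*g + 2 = (g - 2)^2*(g + 1/2)*(g + 1)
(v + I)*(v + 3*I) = v^2 + 4*I*v - 3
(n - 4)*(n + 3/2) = n^2 - 5*n/2 - 6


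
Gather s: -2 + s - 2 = s - 4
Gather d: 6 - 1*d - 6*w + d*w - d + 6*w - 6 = d*(w - 2)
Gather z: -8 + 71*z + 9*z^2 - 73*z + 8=9*z^2 - 2*z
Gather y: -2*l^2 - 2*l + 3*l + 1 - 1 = -2*l^2 + l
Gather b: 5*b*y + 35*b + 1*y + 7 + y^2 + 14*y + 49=b*(5*y + 35) + y^2 + 15*y + 56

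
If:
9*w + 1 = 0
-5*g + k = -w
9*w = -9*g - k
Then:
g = 4/63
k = 3/7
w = -1/9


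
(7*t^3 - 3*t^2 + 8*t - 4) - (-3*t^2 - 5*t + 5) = 7*t^3 + 13*t - 9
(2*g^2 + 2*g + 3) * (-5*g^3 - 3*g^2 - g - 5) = -10*g^5 - 16*g^4 - 23*g^3 - 21*g^2 - 13*g - 15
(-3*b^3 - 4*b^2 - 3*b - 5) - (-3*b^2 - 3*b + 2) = -3*b^3 - b^2 - 7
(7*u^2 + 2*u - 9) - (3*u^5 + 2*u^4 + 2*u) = -3*u^5 - 2*u^4 + 7*u^2 - 9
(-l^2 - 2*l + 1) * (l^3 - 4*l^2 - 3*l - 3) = -l^5 + 2*l^4 + 12*l^3 + 5*l^2 + 3*l - 3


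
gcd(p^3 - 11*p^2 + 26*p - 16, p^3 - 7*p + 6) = p^2 - 3*p + 2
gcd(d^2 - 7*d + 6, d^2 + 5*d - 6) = d - 1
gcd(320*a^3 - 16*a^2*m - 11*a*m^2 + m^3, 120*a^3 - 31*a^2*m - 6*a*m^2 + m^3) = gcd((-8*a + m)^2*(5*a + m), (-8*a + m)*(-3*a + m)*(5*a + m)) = 40*a^2 + 3*a*m - m^2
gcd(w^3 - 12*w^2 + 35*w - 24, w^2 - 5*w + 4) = w - 1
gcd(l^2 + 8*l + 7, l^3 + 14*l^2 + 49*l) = l + 7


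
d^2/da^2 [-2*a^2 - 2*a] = -4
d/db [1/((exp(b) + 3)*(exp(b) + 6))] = (-2*exp(b) - 9)*exp(b)/(exp(4*b) + 18*exp(3*b) + 117*exp(2*b) + 324*exp(b) + 324)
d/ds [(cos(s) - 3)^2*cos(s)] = 3*(1 - cos(s))*(cos(s) - 3)*sin(s)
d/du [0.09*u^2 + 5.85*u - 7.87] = 0.18*u + 5.85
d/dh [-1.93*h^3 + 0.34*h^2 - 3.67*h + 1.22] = -5.79*h^2 + 0.68*h - 3.67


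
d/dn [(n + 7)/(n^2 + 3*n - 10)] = (n^2 + 3*n - (n + 7)*(2*n + 3) - 10)/(n^2 + 3*n - 10)^2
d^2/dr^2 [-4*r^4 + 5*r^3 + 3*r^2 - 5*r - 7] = -48*r^2 + 30*r + 6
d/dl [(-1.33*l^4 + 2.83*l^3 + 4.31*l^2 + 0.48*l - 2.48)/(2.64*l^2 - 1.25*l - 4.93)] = (-7.0224*l^5 + 12.4587*l^4 + 19.1526*l^3 - 48.5104*l^2 - 29.4022*l - 5.4664)/(6.9696*l^4 - 6.6*l^3 - 24.4679*l^2 + 12.325*l + 24.3049)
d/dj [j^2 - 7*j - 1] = 2*j - 7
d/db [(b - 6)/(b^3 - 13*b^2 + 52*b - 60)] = (7 - 2*b)/(b^4 - 14*b^3 + 69*b^2 - 140*b + 100)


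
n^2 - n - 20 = (n - 5)*(n + 4)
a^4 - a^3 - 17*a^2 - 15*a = a*(a - 5)*(a + 1)*(a + 3)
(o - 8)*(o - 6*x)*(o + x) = o^3 - 5*o^2*x - 8*o^2 - 6*o*x^2 + 40*o*x + 48*x^2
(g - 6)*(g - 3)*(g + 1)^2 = g^4 - 7*g^3 + g^2 + 27*g + 18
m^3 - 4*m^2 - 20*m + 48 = (m - 6)*(m - 2)*(m + 4)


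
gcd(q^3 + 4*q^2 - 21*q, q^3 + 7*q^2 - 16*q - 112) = q + 7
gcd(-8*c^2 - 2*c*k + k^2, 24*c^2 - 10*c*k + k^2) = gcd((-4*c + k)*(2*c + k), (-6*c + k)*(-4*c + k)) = 4*c - k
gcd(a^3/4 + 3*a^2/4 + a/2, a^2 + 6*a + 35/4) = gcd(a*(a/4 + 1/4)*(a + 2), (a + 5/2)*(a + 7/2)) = 1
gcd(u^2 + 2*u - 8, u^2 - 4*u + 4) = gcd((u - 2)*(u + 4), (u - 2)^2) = u - 2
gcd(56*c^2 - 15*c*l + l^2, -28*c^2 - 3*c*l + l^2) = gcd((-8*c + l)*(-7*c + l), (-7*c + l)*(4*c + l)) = 7*c - l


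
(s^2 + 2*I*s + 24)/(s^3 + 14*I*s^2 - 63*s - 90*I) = (s - 4*I)/(s^2 + 8*I*s - 15)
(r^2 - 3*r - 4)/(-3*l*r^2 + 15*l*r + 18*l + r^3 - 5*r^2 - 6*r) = (r - 4)/(-3*l*r + 18*l + r^2 - 6*r)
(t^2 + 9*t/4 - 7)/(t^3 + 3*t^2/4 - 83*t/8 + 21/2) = 2/(2*t - 3)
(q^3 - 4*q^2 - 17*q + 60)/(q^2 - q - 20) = q - 3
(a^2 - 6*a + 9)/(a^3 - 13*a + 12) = (a - 3)/(a^2 + 3*a - 4)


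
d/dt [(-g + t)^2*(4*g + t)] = (-7*g - 3*t)*(g - t)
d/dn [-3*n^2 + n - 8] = 1 - 6*n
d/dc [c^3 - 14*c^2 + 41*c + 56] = 3*c^2 - 28*c + 41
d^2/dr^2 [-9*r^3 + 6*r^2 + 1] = 12 - 54*r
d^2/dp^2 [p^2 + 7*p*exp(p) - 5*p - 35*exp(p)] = 7*p*exp(p) - 21*exp(p) + 2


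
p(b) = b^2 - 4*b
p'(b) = 2*b - 4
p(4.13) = 0.54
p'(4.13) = 4.26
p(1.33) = -3.55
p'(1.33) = -1.34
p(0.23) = -0.87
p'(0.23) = -3.54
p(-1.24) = 6.50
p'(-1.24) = -6.48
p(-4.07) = 32.84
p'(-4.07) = -12.14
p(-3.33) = 24.41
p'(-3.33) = -10.66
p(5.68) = 9.54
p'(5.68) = 7.36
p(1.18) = -3.33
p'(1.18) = -1.64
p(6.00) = 12.00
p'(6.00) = 8.00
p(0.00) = 0.00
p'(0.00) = -4.00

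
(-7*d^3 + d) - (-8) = -7*d^3 + d + 8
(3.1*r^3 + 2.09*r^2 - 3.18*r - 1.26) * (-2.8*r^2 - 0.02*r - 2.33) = -8.68*r^5 - 5.914*r^4 + 1.6392*r^3 - 1.2781*r^2 + 7.4346*r + 2.9358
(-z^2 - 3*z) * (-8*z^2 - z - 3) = 8*z^4 + 25*z^3 + 6*z^2 + 9*z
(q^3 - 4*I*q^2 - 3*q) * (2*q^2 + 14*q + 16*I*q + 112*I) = 2*q^5 + 14*q^4 + 8*I*q^4 + 58*q^3 + 56*I*q^3 + 406*q^2 - 48*I*q^2 - 336*I*q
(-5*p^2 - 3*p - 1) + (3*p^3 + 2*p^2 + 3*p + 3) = 3*p^3 - 3*p^2 + 2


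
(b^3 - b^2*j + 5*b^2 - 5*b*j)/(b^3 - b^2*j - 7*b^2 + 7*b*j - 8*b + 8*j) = b*(b + 5)/(b^2 - 7*b - 8)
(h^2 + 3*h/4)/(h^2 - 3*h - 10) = h*(4*h + 3)/(4*(h^2 - 3*h - 10))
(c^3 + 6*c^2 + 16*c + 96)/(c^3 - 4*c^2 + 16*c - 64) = (c + 6)/(c - 4)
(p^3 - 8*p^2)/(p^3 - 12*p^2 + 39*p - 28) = p^2*(p - 8)/(p^3 - 12*p^2 + 39*p - 28)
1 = 1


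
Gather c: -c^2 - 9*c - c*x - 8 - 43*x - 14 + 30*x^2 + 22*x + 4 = -c^2 + c*(-x - 9) + 30*x^2 - 21*x - 18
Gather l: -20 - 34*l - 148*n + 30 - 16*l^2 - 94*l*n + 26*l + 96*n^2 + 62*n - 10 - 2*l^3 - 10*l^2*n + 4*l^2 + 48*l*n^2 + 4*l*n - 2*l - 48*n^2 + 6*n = -2*l^3 + l^2*(-10*n - 12) + l*(48*n^2 - 90*n - 10) + 48*n^2 - 80*n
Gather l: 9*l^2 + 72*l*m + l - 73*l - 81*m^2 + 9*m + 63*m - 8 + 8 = 9*l^2 + l*(72*m - 72) - 81*m^2 + 72*m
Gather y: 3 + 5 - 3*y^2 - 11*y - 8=-3*y^2 - 11*y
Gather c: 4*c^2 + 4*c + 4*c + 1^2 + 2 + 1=4*c^2 + 8*c + 4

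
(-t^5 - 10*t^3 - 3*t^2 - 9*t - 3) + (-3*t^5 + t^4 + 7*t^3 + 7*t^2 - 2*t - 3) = -4*t^5 + t^4 - 3*t^3 + 4*t^2 - 11*t - 6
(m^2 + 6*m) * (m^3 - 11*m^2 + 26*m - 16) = m^5 - 5*m^4 - 40*m^3 + 140*m^2 - 96*m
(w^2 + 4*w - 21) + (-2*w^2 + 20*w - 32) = -w^2 + 24*w - 53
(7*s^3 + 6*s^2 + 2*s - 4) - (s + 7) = 7*s^3 + 6*s^2 + s - 11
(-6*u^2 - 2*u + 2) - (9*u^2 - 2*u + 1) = 1 - 15*u^2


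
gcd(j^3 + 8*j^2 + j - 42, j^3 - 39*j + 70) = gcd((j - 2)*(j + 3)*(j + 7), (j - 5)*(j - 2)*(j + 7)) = j^2 + 5*j - 14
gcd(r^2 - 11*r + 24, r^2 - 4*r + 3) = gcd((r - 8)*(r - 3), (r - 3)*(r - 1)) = r - 3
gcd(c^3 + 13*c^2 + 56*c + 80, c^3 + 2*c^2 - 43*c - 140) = c^2 + 9*c + 20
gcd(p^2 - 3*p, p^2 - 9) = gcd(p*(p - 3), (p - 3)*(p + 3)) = p - 3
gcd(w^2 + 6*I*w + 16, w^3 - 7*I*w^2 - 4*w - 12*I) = w - 2*I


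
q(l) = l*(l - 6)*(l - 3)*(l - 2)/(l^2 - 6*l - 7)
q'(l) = l*(6 - 2*l)*(l - 6)*(l - 3)*(l - 2)/(l^2 - 6*l - 7)^2 + l*(l - 6)*(l - 3)/(l^2 - 6*l - 7) + l*(l - 6)*(l - 2)/(l^2 - 6*l - 7) + l*(l - 3)*(l - 2)/(l^2 - 6*l - 7) + (l - 6)*(l - 3)*(l - 2)/(l^2 - 6*l - 7) = (2*l^5 - 29*l^4 + 104*l^3 + 51*l^2 - 504*l + 252)/(l^4 - 12*l^3 + 22*l^2 + 84*l + 49)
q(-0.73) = -23.97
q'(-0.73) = 137.28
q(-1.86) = 35.99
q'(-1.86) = 5.25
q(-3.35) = 43.75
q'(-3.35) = -9.96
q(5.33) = 2.62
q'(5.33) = -0.35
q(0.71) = 1.03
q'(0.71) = -0.43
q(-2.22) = 35.74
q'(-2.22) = -2.59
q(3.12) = 0.08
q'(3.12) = 0.70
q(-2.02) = 35.53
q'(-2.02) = 0.84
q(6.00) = 0.00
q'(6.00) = -10.29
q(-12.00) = 217.03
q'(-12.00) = -28.96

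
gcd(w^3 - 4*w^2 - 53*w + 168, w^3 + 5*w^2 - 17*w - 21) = w^2 + 4*w - 21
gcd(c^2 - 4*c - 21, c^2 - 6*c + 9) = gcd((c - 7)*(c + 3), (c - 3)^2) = 1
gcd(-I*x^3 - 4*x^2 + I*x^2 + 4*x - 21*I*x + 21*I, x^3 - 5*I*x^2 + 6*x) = 1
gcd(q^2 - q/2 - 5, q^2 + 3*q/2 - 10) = q - 5/2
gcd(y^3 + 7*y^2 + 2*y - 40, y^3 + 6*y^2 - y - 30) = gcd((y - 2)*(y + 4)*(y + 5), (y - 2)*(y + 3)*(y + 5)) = y^2 + 3*y - 10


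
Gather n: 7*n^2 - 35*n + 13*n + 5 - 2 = 7*n^2 - 22*n + 3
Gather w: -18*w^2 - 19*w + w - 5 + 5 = -18*w^2 - 18*w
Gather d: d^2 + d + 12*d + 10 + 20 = d^2 + 13*d + 30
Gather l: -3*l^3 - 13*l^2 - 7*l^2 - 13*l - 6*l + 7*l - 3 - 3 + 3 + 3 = -3*l^3 - 20*l^2 - 12*l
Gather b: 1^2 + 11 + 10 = 22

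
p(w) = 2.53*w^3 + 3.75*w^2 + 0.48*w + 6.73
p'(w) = 7.59*w^2 + 7.5*w + 0.48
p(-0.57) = 7.21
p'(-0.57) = -1.33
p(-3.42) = -52.25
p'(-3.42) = 63.61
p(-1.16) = 7.27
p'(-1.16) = 1.99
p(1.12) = 15.53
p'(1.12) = 18.40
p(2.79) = 92.21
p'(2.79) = 80.49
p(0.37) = 7.55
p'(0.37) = 4.29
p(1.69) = 30.46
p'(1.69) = 34.83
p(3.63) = 178.90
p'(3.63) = 127.72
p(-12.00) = -3830.87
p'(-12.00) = 1003.44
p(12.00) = 4924.33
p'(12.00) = 1183.44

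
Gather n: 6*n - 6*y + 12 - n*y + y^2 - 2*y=n*(6 - y) + y^2 - 8*y + 12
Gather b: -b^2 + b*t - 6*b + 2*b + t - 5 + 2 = -b^2 + b*(t - 4) + t - 3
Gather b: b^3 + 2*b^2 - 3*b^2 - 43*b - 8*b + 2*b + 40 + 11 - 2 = b^3 - b^2 - 49*b + 49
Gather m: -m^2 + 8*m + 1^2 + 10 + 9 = -m^2 + 8*m + 20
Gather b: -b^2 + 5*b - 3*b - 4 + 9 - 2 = -b^2 + 2*b + 3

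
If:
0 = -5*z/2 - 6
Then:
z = -12/5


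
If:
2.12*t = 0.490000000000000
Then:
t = 0.23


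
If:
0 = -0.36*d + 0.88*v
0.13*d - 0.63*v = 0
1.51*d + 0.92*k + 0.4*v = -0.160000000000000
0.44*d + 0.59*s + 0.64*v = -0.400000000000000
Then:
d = 0.00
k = -0.17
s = -0.68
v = 0.00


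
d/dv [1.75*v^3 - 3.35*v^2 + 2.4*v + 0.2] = 5.25*v^2 - 6.7*v + 2.4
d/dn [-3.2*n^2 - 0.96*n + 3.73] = -6.4*n - 0.96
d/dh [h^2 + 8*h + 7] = 2*h + 8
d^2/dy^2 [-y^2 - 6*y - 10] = -2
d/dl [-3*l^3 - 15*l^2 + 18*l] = -9*l^2 - 30*l + 18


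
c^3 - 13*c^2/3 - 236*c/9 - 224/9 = (c - 8)*(c + 4/3)*(c + 7/3)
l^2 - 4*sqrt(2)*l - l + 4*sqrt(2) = (l - 1)*(l - 4*sqrt(2))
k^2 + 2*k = k*(k + 2)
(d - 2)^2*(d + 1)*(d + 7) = d^4 + 4*d^3 - 21*d^2 + 4*d + 28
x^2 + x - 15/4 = (x - 3/2)*(x + 5/2)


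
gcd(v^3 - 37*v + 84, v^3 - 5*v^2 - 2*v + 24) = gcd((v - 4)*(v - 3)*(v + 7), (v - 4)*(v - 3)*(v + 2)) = v^2 - 7*v + 12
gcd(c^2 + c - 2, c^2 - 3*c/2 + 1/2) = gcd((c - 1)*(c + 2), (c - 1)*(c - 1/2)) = c - 1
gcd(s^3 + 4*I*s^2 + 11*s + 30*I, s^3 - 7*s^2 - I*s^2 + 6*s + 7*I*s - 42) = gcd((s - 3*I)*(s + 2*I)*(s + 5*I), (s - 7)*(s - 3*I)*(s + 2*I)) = s^2 - I*s + 6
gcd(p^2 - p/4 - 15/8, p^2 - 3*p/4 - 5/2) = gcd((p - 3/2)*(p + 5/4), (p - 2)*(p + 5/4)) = p + 5/4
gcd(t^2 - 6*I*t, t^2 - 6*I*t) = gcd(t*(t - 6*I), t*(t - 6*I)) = t^2 - 6*I*t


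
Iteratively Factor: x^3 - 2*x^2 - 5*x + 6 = (x - 3)*(x^2 + x - 2) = (x - 3)*(x - 1)*(x + 2)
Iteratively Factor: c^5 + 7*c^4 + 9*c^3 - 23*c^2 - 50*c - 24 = (c + 4)*(c^4 + 3*c^3 - 3*c^2 - 11*c - 6) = (c - 2)*(c + 4)*(c^3 + 5*c^2 + 7*c + 3) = (c - 2)*(c + 1)*(c + 4)*(c^2 + 4*c + 3) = (c - 2)*(c + 1)*(c + 3)*(c + 4)*(c + 1)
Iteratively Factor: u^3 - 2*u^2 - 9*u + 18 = (u - 2)*(u^2 - 9) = (u - 2)*(u + 3)*(u - 3)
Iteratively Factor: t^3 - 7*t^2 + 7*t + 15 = (t + 1)*(t^2 - 8*t + 15) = (t - 3)*(t + 1)*(t - 5)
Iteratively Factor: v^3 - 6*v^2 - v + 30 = (v - 5)*(v^2 - v - 6) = (v - 5)*(v - 3)*(v + 2)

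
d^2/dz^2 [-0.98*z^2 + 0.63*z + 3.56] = -1.96000000000000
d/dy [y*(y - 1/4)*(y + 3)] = 3*y^2 + 11*y/2 - 3/4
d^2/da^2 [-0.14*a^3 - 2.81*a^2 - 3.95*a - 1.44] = -0.84*a - 5.62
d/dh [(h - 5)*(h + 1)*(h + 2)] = 3*h^2 - 4*h - 13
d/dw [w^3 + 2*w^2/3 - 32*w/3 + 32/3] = 3*w^2 + 4*w/3 - 32/3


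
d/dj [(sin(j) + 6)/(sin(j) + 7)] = cos(j)/(sin(j) + 7)^2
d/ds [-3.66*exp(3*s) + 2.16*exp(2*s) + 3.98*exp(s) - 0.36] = (-10.98*exp(2*s) + 4.32*exp(s) + 3.98)*exp(s)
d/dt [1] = 0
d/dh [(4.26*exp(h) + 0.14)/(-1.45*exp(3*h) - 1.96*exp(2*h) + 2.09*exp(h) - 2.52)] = (12.354*exp(3*h) + 8.9586*exp(2*h) + 0.5488*exp(h) - 11.0278)*exp(h)/(2.1025*exp(6*h) + 5.684*exp(5*h) - 2.2194*exp(4*h) - 0.8848*exp(3*h) + 14.2465*exp(2*h) - 10.5336*exp(h) + 6.3504)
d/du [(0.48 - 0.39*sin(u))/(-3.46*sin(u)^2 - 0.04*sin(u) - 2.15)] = (-1.3494*sin(u)^2 + 3.3216*sin(u) + 0.8577)*cos(u)/(11.9716*sin(u)^4 + 0.2768*sin(u)^3 + 14.8796*sin(u)^2 + 0.172*sin(u) + 4.6225)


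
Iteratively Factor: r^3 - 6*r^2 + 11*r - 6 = (r - 1)*(r^2 - 5*r + 6) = (r - 3)*(r - 1)*(r - 2)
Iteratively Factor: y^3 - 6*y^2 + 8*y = (y - 2)*(y^2 - 4*y) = y*(y - 2)*(y - 4)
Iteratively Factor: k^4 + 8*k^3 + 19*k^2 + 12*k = (k + 1)*(k^3 + 7*k^2 + 12*k) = k*(k + 1)*(k^2 + 7*k + 12) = k*(k + 1)*(k + 3)*(k + 4)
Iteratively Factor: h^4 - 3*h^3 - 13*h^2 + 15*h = (h - 1)*(h^3 - 2*h^2 - 15*h) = (h - 1)*(h + 3)*(h^2 - 5*h) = h*(h - 1)*(h + 3)*(h - 5)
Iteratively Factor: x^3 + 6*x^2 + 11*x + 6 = (x + 2)*(x^2 + 4*x + 3) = (x + 2)*(x + 3)*(x + 1)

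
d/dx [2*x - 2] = 2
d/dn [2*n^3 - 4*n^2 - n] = 6*n^2 - 8*n - 1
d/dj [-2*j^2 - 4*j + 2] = -4*j - 4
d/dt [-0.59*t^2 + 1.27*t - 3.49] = 1.27 - 1.18*t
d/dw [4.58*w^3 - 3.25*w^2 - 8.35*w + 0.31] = 13.74*w^2 - 6.5*w - 8.35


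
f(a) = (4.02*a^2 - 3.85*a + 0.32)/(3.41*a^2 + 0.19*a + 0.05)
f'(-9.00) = 0.02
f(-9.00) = 1.31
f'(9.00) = 0.01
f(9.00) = 1.05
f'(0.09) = -33.55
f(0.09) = 0.06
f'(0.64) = 1.75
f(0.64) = -0.32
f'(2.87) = 0.13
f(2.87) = 0.78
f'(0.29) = 2.60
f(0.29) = -1.17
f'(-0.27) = 20.28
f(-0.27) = 6.68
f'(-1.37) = 0.74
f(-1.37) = 2.12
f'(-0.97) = 1.54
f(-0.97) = 2.55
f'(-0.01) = -99.77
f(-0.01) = 7.41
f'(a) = (-6.82*a - 0.19)*(4.02*a^2 - 3.85*a + 0.32)/(3.41*a^2 + 0.19*a + 0.05)^2 + (8.04*a - 3.85)/(3.41*a^2 + 0.19*a + 0.05)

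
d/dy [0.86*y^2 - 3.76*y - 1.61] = 1.72*y - 3.76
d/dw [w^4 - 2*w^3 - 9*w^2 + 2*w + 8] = 4*w^3 - 6*w^2 - 18*w + 2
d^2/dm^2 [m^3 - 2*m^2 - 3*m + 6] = 6*m - 4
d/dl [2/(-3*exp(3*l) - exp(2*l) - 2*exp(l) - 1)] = (18*exp(2*l) + 4*exp(l) + 4)*exp(l)/(3*exp(3*l) + exp(2*l) + 2*exp(l) + 1)^2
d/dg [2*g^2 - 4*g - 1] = 4*g - 4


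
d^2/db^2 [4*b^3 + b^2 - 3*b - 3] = 24*b + 2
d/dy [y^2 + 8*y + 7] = 2*y + 8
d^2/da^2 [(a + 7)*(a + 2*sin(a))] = -2*(a + 7)*sin(a) + 4*cos(a) + 2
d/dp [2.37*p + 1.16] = 2.37000000000000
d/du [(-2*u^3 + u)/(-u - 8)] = 4*(u^3 + 12*u^2 - 2)/(u^2 + 16*u + 64)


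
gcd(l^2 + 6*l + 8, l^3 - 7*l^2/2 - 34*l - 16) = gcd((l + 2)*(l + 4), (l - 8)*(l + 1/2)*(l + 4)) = l + 4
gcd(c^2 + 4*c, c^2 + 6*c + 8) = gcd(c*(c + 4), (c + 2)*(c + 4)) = c + 4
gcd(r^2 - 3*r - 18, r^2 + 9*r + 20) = 1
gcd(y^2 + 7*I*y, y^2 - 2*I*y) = y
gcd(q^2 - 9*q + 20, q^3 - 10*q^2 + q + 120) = q - 5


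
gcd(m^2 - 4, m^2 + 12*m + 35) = 1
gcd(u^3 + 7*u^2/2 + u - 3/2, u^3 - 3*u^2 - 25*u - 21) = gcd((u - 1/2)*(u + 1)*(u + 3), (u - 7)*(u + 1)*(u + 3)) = u^2 + 4*u + 3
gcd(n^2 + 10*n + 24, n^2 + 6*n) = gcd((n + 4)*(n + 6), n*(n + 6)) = n + 6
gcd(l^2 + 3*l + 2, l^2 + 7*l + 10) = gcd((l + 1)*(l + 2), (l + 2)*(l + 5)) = l + 2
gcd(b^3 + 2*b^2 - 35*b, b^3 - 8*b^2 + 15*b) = b^2 - 5*b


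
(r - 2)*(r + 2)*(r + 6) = r^3 + 6*r^2 - 4*r - 24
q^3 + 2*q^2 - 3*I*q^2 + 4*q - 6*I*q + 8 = (q + 2)*(q - 4*I)*(q + I)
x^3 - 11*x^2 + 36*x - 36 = (x - 6)*(x - 3)*(x - 2)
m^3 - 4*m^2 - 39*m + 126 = (m - 7)*(m - 3)*(m + 6)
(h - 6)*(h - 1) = h^2 - 7*h + 6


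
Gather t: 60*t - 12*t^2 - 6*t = -12*t^2 + 54*t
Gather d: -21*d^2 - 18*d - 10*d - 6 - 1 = -21*d^2 - 28*d - 7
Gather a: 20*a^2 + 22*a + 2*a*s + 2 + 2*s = 20*a^2 + a*(2*s + 22) + 2*s + 2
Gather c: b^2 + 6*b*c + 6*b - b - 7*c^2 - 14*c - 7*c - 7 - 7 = b^2 + 5*b - 7*c^2 + c*(6*b - 21) - 14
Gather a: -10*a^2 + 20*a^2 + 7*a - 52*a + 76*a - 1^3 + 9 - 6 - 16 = 10*a^2 + 31*a - 14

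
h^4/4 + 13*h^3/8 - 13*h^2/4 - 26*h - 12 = (h/4 + 1)*(h - 4)*(h + 1/2)*(h + 6)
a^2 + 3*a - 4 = (a - 1)*(a + 4)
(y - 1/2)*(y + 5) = y^2 + 9*y/2 - 5/2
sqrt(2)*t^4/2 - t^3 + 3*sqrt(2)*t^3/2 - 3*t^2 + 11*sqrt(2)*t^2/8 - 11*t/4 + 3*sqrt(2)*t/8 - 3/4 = (t + 1/2)*(t + 3/2)*(t - sqrt(2))*(sqrt(2)*t/2 + sqrt(2)/2)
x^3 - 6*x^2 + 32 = (x - 4)^2*(x + 2)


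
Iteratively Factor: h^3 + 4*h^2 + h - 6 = (h - 1)*(h^2 + 5*h + 6) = (h - 1)*(h + 3)*(h + 2)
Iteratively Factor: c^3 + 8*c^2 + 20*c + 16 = (c + 2)*(c^2 + 6*c + 8) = (c + 2)^2*(c + 4)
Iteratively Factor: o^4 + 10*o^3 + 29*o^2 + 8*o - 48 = (o + 4)*(o^3 + 6*o^2 + 5*o - 12) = (o + 4)^2*(o^2 + 2*o - 3) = (o - 1)*(o + 4)^2*(o + 3)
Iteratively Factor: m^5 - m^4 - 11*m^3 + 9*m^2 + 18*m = (m + 3)*(m^4 - 4*m^3 + m^2 + 6*m) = (m - 3)*(m + 3)*(m^3 - m^2 - 2*m) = (m - 3)*(m - 2)*(m + 3)*(m^2 + m) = (m - 3)*(m - 2)*(m + 1)*(m + 3)*(m)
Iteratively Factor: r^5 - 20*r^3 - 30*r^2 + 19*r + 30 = (r + 3)*(r^4 - 3*r^3 - 11*r^2 + 3*r + 10) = (r + 1)*(r + 3)*(r^3 - 4*r^2 - 7*r + 10) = (r - 5)*(r + 1)*(r + 3)*(r^2 + r - 2) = (r - 5)*(r - 1)*(r + 1)*(r + 3)*(r + 2)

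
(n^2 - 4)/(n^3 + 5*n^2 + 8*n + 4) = (n - 2)/(n^2 + 3*n + 2)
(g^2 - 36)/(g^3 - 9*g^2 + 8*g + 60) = (g + 6)/(g^2 - 3*g - 10)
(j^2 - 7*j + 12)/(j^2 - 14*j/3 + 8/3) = 3*(j - 3)/(3*j - 2)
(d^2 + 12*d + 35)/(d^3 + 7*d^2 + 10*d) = (d + 7)/(d*(d + 2))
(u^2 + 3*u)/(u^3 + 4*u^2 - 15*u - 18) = u*(u + 3)/(u^3 + 4*u^2 - 15*u - 18)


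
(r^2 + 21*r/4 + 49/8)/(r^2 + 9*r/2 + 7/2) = (r + 7/4)/(r + 1)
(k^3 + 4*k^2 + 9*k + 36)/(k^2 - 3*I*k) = k + 4 + 3*I + 12*I/k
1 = 1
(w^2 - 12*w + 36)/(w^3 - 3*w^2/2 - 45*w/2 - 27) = 2*(w - 6)/(2*w^2 + 9*w + 9)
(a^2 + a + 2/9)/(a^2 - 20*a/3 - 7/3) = (a + 2/3)/(a - 7)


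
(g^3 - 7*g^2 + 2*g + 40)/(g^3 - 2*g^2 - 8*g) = (g - 5)/g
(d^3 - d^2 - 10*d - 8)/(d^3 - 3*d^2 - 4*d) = (d + 2)/d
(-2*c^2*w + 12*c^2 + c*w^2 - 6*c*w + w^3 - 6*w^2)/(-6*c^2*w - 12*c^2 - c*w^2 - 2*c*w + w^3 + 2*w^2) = (-c*w + 6*c + w^2 - 6*w)/(-3*c*w - 6*c + w^2 + 2*w)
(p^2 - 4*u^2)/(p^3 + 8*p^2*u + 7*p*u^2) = (p^2 - 4*u^2)/(p*(p^2 + 8*p*u + 7*u^2))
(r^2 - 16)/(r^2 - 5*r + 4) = (r + 4)/(r - 1)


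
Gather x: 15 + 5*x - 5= 5*x + 10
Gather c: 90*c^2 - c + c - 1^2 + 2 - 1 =90*c^2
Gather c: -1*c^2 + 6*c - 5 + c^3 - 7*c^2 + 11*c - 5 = c^3 - 8*c^2 + 17*c - 10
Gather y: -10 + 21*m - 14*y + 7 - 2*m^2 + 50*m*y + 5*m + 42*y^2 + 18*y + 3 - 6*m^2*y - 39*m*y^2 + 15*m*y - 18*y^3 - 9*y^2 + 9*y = -2*m^2 + 26*m - 18*y^3 + y^2*(33 - 39*m) + y*(-6*m^2 + 65*m + 13)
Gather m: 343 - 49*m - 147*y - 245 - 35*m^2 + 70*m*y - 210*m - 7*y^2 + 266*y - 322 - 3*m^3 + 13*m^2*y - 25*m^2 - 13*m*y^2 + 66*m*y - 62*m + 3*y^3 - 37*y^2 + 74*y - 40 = -3*m^3 + m^2*(13*y - 60) + m*(-13*y^2 + 136*y - 321) + 3*y^3 - 44*y^2 + 193*y - 264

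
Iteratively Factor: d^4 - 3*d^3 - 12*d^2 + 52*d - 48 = (d - 2)*(d^3 - d^2 - 14*d + 24) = (d - 3)*(d - 2)*(d^2 + 2*d - 8) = (d - 3)*(d - 2)*(d + 4)*(d - 2)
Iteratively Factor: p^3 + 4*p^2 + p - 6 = (p + 3)*(p^2 + p - 2) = (p + 2)*(p + 3)*(p - 1)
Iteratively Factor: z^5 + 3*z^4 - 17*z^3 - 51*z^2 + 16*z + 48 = (z - 1)*(z^4 + 4*z^3 - 13*z^2 - 64*z - 48) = (z - 4)*(z - 1)*(z^3 + 8*z^2 + 19*z + 12) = (z - 4)*(z - 1)*(z + 1)*(z^2 + 7*z + 12) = (z - 4)*(z - 1)*(z + 1)*(z + 3)*(z + 4)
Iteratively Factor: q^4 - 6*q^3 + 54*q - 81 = (q + 3)*(q^3 - 9*q^2 + 27*q - 27) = (q - 3)*(q + 3)*(q^2 - 6*q + 9) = (q - 3)^2*(q + 3)*(q - 3)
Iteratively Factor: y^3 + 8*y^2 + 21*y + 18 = (y + 3)*(y^2 + 5*y + 6) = (y + 3)^2*(y + 2)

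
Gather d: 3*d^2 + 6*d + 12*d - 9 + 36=3*d^2 + 18*d + 27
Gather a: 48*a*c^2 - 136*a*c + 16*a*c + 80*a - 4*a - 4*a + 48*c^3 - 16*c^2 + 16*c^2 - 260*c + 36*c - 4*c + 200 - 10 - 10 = a*(48*c^2 - 120*c + 72) + 48*c^3 - 228*c + 180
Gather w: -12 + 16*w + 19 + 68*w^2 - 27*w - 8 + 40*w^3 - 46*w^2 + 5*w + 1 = 40*w^3 + 22*w^2 - 6*w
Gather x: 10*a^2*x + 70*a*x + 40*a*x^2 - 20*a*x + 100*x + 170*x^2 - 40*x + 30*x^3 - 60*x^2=30*x^3 + x^2*(40*a + 110) + x*(10*a^2 + 50*a + 60)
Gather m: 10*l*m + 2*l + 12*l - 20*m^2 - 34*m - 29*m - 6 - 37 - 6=14*l - 20*m^2 + m*(10*l - 63) - 49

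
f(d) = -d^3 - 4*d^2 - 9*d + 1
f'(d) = -3*d^2 - 8*d - 9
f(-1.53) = 8.99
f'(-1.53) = -3.78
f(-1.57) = 9.14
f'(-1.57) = -3.83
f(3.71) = -138.51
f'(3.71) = -79.97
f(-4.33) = 46.16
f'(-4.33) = -30.61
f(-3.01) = 19.12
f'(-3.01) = -12.10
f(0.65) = -6.81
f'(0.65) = -15.47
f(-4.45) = 49.96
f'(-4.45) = -32.81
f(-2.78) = 16.59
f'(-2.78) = -9.95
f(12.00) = -2411.00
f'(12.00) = -537.00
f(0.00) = 1.00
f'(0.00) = -9.00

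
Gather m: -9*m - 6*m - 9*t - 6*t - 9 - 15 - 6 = -15*m - 15*t - 30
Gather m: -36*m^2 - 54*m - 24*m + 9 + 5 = -36*m^2 - 78*m + 14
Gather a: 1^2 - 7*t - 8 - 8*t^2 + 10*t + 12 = -8*t^2 + 3*t + 5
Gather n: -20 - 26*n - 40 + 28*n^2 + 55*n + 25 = 28*n^2 + 29*n - 35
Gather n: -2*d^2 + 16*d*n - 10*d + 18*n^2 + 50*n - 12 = -2*d^2 - 10*d + 18*n^2 + n*(16*d + 50) - 12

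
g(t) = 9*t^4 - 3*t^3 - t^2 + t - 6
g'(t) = 36*t^3 - 9*t^2 - 2*t + 1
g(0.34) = -5.77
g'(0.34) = 0.69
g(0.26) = -5.82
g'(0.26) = 0.50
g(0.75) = -4.23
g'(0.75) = 9.62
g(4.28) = 2764.83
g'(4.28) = 2650.07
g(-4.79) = 5033.86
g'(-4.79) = -4152.40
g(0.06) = -5.94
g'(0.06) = 0.86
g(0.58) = -5.32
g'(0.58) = 3.84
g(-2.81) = 610.99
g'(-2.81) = -863.21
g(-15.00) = 465504.00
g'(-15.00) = -123494.00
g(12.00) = 181302.00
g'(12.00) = 60889.00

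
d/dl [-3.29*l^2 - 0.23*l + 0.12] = -6.58*l - 0.23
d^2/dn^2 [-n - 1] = 0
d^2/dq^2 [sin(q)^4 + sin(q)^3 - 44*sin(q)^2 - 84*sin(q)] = -16*sin(q)^4 - 9*sin(q)^3 + 188*sin(q)^2 + 90*sin(q) - 88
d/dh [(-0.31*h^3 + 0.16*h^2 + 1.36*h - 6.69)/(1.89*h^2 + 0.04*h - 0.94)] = (-0.5859*h^4 - 0.0248*h^3 - 1.6898*h^2 + 24.9874*h - 1.0108)/(3.5721*h^4 + 0.1512*h^3 - 3.5516*h^2 - 0.0752*h + 0.8836)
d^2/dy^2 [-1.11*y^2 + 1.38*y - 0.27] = -2.22000000000000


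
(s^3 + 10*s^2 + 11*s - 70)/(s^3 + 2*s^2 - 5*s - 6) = (s^2 + 12*s + 35)/(s^2 + 4*s + 3)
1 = 1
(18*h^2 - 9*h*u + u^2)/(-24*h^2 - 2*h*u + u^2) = (-3*h + u)/(4*h + u)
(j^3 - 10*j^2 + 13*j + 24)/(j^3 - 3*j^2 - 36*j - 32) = (j - 3)/(j + 4)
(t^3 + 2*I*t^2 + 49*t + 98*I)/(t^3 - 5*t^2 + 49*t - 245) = (t + 2*I)/(t - 5)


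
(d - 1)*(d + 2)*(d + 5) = d^3 + 6*d^2 + 3*d - 10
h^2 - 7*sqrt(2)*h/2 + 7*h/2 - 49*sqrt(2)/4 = (h + 7/2)*(h - 7*sqrt(2)/2)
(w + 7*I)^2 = w^2 + 14*I*w - 49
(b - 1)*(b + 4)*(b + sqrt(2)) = b^3 + sqrt(2)*b^2 + 3*b^2 - 4*b + 3*sqrt(2)*b - 4*sqrt(2)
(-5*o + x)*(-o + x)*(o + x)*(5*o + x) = 25*o^4 - 26*o^2*x^2 + x^4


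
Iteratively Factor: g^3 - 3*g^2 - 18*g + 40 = (g - 5)*(g^2 + 2*g - 8) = (g - 5)*(g + 4)*(g - 2)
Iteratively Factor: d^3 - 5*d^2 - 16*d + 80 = (d + 4)*(d^2 - 9*d + 20) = (d - 5)*(d + 4)*(d - 4)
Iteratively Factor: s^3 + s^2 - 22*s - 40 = (s + 2)*(s^2 - s - 20) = (s + 2)*(s + 4)*(s - 5)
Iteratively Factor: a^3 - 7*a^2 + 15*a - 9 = (a - 3)*(a^2 - 4*a + 3) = (a - 3)*(a - 1)*(a - 3)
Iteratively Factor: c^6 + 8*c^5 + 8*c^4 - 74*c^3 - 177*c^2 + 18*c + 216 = (c + 4)*(c^5 + 4*c^4 - 8*c^3 - 42*c^2 - 9*c + 54) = (c - 3)*(c + 4)*(c^4 + 7*c^3 + 13*c^2 - 3*c - 18) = (c - 3)*(c + 2)*(c + 4)*(c^3 + 5*c^2 + 3*c - 9) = (c - 3)*(c + 2)*(c + 3)*(c + 4)*(c^2 + 2*c - 3) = (c - 3)*(c + 2)*(c + 3)^2*(c + 4)*(c - 1)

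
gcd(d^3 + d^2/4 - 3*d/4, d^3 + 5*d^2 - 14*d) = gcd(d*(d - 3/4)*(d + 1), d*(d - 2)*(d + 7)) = d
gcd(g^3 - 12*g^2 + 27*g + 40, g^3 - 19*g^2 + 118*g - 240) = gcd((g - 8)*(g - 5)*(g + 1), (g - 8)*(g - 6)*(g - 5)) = g^2 - 13*g + 40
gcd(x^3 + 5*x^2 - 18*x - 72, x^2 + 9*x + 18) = x^2 + 9*x + 18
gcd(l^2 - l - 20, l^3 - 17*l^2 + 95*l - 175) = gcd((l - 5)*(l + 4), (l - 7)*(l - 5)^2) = l - 5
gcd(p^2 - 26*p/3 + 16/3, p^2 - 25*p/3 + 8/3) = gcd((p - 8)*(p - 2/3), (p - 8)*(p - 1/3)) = p - 8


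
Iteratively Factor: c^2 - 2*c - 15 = (c + 3)*(c - 5)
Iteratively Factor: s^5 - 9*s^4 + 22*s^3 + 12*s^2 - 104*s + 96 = (s - 2)*(s^4 - 7*s^3 + 8*s^2 + 28*s - 48) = (s - 2)*(s + 2)*(s^3 - 9*s^2 + 26*s - 24) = (s - 4)*(s - 2)*(s + 2)*(s^2 - 5*s + 6) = (s - 4)*(s - 3)*(s - 2)*(s + 2)*(s - 2)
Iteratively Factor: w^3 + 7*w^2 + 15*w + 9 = (w + 1)*(w^2 + 6*w + 9) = (w + 1)*(w + 3)*(w + 3)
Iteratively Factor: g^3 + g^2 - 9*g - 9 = (g + 3)*(g^2 - 2*g - 3) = (g - 3)*(g + 3)*(g + 1)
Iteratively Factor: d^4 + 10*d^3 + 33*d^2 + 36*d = (d + 4)*(d^3 + 6*d^2 + 9*d) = (d + 3)*(d + 4)*(d^2 + 3*d) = d*(d + 3)*(d + 4)*(d + 3)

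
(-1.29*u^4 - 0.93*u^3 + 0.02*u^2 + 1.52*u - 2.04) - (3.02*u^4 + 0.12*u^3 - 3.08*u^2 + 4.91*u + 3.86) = -4.31*u^4 - 1.05*u^3 + 3.1*u^2 - 3.39*u - 5.9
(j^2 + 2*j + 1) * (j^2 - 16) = j^4 + 2*j^3 - 15*j^2 - 32*j - 16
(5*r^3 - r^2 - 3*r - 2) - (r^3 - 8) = 4*r^3 - r^2 - 3*r + 6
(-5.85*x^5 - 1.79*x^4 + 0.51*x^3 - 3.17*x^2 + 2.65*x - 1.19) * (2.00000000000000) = -11.7*x^5 - 3.58*x^4 + 1.02*x^3 - 6.34*x^2 + 5.3*x - 2.38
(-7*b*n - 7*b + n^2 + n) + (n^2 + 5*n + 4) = -7*b*n - 7*b + 2*n^2 + 6*n + 4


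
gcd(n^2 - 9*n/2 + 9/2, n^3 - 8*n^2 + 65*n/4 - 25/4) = 1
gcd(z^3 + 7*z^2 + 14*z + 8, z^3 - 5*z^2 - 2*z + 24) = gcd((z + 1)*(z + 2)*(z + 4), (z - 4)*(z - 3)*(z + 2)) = z + 2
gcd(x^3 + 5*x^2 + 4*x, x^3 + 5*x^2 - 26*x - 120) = x + 4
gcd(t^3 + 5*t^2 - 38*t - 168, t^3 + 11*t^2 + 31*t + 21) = t + 7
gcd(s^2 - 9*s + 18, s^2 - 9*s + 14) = 1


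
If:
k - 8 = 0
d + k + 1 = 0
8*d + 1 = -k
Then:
No Solution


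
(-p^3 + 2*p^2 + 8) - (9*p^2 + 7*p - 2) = -p^3 - 7*p^2 - 7*p + 10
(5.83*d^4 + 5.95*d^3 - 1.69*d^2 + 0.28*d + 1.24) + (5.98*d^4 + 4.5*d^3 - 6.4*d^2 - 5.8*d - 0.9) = 11.81*d^4 + 10.45*d^3 - 8.09*d^2 - 5.52*d + 0.34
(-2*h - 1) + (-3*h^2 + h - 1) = -3*h^2 - h - 2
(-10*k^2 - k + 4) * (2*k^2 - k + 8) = -20*k^4 + 8*k^3 - 71*k^2 - 12*k + 32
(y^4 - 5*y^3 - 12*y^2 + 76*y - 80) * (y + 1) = y^5 - 4*y^4 - 17*y^3 + 64*y^2 - 4*y - 80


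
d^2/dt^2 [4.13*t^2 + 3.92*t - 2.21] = 8.26000000000000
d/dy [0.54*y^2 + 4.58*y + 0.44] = 1.08*y + 4.58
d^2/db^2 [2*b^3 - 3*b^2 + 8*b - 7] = 12*b - 6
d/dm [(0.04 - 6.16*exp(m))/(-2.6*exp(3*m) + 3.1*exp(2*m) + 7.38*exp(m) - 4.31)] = (-32.032*exp(3*m) + 19.408*exp(2*m) - 0.247999999999998*exp(m) + 26.2544)*exp(m)/(6.76*exp(6*m) - 16.12*exp(5*m) - 28.766*exp(4*m) + 68.168*exp(3*m) + 27.7424*exp(2*m) - 63.6156*exp(m) + 18.5761)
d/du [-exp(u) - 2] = -exp(u)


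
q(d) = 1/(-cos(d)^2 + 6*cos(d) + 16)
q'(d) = (-2*sin(d)*cos(d) + 6*sin(d))/(-cos(d)^2 + 6*cos(d) + 16)^2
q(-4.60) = 0.07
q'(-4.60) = 0.03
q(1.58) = 0.06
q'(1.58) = 0.02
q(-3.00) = 0.11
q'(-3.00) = -0.01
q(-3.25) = 0.11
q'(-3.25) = 0.01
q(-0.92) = 0.05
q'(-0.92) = -0.01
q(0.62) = 0.05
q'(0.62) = 0.01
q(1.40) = 0.06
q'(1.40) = 0.02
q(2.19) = 0.08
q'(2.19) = 0.04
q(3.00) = 0.11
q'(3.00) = 0.01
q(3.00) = 0.11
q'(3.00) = 0.01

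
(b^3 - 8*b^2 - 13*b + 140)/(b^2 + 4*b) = b - 12 + 35/b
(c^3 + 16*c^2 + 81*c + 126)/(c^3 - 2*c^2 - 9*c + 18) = (c^2 + 13*c + 42)/(c^2 - 5*c + 6)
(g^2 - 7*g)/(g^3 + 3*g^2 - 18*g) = (g - 7)/(g^2 + 3*g - 18)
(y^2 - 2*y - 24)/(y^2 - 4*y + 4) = (y^2 - 2*y - 24)/(y^2 - 4*y + 4)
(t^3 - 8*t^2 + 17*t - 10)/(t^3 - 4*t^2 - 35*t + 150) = (t^2 - 3*t + 2)/(t^2 + t - 30)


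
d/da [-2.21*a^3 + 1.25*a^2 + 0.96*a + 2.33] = -6.63*a^2 + 2.5*a + 0.96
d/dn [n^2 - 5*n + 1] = 2*n - 5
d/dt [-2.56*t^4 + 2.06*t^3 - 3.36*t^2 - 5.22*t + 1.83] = -10.24*t^3 + 6.18*t^2 - 6.72*t - 5.22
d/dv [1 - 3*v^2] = -6*v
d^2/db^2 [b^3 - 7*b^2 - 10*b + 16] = 6*b - 14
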